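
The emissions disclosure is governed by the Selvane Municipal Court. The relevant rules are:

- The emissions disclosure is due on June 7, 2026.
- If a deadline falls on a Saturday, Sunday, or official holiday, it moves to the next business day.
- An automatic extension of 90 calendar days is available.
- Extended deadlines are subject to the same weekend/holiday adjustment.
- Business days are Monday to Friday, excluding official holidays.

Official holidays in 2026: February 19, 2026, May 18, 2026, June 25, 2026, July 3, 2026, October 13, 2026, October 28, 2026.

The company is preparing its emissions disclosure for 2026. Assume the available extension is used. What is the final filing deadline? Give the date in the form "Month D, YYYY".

September 7, 2026

The statutory due date is June 7, 2026.
June 7, 2026 is a Sunday, so it moves to the next business day, June 8, 2026 (Monday).
Add the 90 calendar-day extension to June 8, 2026: September 6, 2026.
Because September 6, 2026 is a Sunday, the deadline becomes September 7, 2026 (Monday).
Final deadline: September 7, 2026.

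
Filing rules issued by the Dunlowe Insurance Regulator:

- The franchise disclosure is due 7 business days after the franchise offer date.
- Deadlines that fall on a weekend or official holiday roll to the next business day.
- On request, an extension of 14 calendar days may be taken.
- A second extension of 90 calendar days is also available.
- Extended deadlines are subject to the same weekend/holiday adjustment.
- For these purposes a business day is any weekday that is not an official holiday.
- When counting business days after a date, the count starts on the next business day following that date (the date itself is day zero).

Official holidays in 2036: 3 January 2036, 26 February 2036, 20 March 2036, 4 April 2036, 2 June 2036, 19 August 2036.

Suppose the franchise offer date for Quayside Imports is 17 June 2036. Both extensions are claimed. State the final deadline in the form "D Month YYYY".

8 October 2036

7 business days after 17 June 2036, excluding weekends and holidays, is 26 June 2036.
26 June 2036 (Thursday) is already a business day.
The 14-calendar-day extension moves the deadline from 26 June 2036 to 10 July 2036.
Since 10 July 2036 is a Thursday and not a holiday, the date is unchanged.
Add the 90 calendar-day extension to 10 July 2036: 8 October 2036.
8 October 2036 is a Wednesday and not a listed holiday, so it stands.
Final deadline: 8 October 2036.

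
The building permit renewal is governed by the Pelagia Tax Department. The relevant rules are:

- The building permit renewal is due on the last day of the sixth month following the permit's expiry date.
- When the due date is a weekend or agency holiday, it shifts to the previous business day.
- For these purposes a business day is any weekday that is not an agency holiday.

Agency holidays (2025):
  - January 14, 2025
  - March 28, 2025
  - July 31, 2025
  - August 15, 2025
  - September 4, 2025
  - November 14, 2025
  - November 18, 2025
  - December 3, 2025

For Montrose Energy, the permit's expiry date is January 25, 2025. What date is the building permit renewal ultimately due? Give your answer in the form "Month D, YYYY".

6 months after January 25, 2025 is July 2025; that month ends on July 31, 2025.
July 31, 2025 is a listed holiday, so it moves to the preceding business day, July 30, 2025 (Wednesday).
Final deadline: July 30, 2025.

July 30, 2025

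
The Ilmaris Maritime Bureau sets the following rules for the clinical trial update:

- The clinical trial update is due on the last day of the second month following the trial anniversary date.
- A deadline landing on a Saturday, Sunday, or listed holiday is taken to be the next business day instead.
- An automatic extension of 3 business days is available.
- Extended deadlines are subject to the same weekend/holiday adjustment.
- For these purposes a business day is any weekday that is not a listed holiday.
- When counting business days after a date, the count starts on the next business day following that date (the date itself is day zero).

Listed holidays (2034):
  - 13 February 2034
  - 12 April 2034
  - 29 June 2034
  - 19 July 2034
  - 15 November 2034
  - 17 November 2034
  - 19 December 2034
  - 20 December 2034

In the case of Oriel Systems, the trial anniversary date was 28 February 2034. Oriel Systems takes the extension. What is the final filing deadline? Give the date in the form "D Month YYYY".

4 May 2034

2 months after 28 February 2034 is April 2034; that month ends on 30 April 2034.
Because 30 April 2034 is a Sunday, the deadline becomes 1 May 2034 (Monday).
The 3-business-day extension runs from 1 May 2034 to 4 May 2034.
4 May 2034 is a Thursday and not a listed holiday, so it stands.
Final deadline: 4 May 2034.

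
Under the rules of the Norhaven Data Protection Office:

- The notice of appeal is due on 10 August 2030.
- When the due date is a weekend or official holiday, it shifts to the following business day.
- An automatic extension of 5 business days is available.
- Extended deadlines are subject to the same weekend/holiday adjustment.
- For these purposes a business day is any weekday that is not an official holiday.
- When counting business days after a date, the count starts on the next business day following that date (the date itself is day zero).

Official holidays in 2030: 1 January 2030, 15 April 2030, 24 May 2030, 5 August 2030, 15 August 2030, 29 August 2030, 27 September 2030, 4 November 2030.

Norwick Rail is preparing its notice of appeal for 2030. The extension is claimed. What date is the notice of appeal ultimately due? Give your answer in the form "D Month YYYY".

The statutory due date is 10 August 2030.
10 August 2030 is a Saturday, so it moves to the next business day, 12 August 2030 (Monday).
Counting 5 further business days from 12 August 2030 reaches 20 August 2030.
20 August 2030 is a Tuesday and not a listed holiday, so it stands.
Deadline: 20 August 2030.

20 August 2030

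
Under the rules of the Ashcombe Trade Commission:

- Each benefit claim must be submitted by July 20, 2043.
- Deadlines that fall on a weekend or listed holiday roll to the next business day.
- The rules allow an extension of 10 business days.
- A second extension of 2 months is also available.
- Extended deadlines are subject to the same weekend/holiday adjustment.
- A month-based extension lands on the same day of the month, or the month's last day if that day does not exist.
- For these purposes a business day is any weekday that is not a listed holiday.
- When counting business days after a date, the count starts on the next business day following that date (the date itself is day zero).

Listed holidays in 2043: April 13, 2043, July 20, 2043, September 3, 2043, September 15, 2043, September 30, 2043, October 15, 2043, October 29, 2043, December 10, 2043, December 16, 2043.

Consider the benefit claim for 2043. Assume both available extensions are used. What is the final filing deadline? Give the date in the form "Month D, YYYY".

The statutory due date is July 20, 2043.
July 20, 2043 falls on a listed holiday. Rolling to the next business day gives July 21, 2043, a Tuesday.
Counting 10 further business days from July 21, 2043 reaches August 4, 2043.
August 4, 2043 (Tuesday) is already a business day.
The 2 months extension carries August 4, 2043 to October 4, 2043.
October 4, 2043 falls on a Sunday. Rolling to the next business day gives October 5, 2043, a Monday.
Final deadline: October 5, 2043.

October 5, 2043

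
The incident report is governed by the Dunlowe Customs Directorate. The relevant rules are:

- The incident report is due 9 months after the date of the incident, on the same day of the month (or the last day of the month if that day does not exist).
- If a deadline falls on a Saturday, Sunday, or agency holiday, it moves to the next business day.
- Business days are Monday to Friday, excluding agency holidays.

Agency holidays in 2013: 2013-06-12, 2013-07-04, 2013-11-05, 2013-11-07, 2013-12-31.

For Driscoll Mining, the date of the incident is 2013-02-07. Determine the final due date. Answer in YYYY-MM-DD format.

9 months after 2013-02-07, on the same day of the month, is 2013-11-07.
2013-11-07 is a listed holiday, so it moves to the next business day, 2013-11-08 (Friday).
The final due date is 2013-11-08.

2013-11-08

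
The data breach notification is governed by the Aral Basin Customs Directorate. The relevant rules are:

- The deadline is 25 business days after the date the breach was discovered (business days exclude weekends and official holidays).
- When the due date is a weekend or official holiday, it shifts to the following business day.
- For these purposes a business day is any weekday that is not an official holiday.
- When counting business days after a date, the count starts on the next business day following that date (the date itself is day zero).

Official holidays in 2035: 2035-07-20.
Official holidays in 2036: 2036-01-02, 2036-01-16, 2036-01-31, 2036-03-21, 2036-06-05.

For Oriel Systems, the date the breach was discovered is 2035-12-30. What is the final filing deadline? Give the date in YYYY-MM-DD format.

2036-02-06

Counting 25 business days after 2035-12-30 (skipping weekends and listed holidays) reaches 2036-02-06.
2036-02-06 falls on a Wednesday, which is a business day, so no adjustment is needed.
The final due date is 2036-02-06.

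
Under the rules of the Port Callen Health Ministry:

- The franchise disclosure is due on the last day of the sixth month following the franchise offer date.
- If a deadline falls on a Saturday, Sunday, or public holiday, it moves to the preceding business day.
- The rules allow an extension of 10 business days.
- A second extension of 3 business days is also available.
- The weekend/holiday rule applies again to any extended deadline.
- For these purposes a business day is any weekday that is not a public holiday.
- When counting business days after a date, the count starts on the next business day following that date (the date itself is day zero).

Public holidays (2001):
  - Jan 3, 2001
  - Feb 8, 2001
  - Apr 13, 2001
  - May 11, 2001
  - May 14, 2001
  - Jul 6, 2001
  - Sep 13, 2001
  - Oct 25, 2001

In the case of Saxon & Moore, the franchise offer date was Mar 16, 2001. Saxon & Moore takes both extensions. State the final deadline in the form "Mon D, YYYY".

Oct 17, 2001

6 months after Mar 16, 2001 falls in September 2001; the last day of that month is Sep 30, 2001.
Because Sep 30, 2001 is a Sunday, the deadline becomes Sep 28, 2001 (Friday).
Applying the 10-business-day extension: 10 business days after Sep 28, 2001 is Oct 12, 2001.
Oct 12, 2001 (Friday) is already a business day.
Counting 3 further business days from Oct 12, 2001 reaches Oct 17, 2001.
Oct 17, 2001 is a Wednesday and not a listed holiday, so it stands.
So the filing is due Oct 17, 2001.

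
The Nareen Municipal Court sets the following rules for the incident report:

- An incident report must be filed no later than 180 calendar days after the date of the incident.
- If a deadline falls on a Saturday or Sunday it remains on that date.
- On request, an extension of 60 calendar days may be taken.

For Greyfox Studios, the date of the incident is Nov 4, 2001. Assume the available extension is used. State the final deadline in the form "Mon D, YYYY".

Jul 2, 2002

Adding 180 calendar days to Nov 4, 2001 gives May 3, 2002.
May 3, 2002 is a Friday; no weekend or holiday adjustment applies.
The 60-calendar-day extension moves the deadline from May 3, 2002 to Jul 2, 2002.
Jul 2, 2002 falls on a Tuesday. The rules make no weekend/holiday allowance, so it remains Jul 2, 2002.
Final deadline: Jul 2, 2002.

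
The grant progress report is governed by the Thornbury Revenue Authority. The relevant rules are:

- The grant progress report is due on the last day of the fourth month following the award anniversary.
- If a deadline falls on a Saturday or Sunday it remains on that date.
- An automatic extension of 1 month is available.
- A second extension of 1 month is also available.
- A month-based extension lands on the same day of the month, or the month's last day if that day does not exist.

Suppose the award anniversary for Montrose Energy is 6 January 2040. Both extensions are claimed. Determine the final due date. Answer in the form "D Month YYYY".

30 July 2040

The fourth month after 6 January 2040 is May 2040, whose last day is 31 May 2040.
31 May 2040 is a Thursday; no weekend or holiday adjustment applies.
The 1 month extension carries 31 May 2040 to 30 June 2040 (day 31 does not exist in June, so the month's last day is used).
30 June 2040 is a Saturday; no weekend or holiday adjustment applies.
The 1 month extension carries 30 June 2040 to 30 July 2040.
No adjustment is made for weekends or holidays, so 30 July 2040 stands.
Final deadline: 30 July 2040.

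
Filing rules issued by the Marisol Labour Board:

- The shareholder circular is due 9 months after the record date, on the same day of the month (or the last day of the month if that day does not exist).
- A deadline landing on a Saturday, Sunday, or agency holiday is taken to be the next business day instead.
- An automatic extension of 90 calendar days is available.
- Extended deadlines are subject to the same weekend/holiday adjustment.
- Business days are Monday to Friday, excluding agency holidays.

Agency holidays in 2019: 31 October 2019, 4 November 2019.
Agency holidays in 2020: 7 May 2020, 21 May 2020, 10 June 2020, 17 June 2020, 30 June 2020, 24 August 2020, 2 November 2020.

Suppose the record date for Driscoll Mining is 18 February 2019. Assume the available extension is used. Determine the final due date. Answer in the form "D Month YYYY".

17 February 2020

9 months after 18 February 2019, on the same day of the month, is 18 November 2019.
18 November 2019 (Monday) is already a business day.
Add the 90 calendar-day extension to 18 November 2019: 16 February 2020.
16 February 2020 is a Sunday, so it moves to the next business day, 17 February 2020 (Monday).
So the filing is due 17 February 2020.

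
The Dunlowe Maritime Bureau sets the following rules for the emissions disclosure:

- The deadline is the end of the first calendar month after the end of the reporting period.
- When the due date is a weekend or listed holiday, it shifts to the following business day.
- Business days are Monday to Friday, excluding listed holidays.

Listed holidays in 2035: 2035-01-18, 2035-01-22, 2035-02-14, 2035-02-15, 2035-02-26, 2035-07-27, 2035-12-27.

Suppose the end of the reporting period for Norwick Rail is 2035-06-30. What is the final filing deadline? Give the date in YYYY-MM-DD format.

2035-07-31

1 month after 2035-06-30 is July 2035; that month ends on 2035-07-31.
2035-07-31 falls on a Tuesday, which is a business day, so no adjustment is needed.
Deadline: 2035-07-31.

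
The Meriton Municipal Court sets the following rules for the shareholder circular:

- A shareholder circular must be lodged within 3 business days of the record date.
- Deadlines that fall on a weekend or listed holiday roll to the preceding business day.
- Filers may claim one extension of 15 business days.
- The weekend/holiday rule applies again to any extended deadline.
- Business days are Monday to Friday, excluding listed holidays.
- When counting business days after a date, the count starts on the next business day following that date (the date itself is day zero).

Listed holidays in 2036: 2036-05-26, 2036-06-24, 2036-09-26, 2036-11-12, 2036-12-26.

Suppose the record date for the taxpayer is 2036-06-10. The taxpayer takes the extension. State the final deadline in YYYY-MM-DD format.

Starting the day after 2036-06-10 and counting 3 business days lands on 2036-06-13.
2036-06-13 (Friday) is already a business day.
The 15-business-day extension runs from 2036-06-13 to 2036-07-07.
2036-07-07 falls on a Monday, which is a business day, so no adjustment is needed.
Deadline: 2036-07-07.

2036-07-07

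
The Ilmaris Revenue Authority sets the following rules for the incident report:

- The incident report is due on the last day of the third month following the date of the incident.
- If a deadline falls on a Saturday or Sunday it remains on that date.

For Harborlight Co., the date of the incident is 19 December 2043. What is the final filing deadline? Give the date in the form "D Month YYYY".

3 months after 19 December 2043 is March 2044; that month ends on 31 March 2044.
No adjustment is made for weekends or holidays, so 31 March 2044 stands.
Final deadline: 31 March 2044.

31 March 2044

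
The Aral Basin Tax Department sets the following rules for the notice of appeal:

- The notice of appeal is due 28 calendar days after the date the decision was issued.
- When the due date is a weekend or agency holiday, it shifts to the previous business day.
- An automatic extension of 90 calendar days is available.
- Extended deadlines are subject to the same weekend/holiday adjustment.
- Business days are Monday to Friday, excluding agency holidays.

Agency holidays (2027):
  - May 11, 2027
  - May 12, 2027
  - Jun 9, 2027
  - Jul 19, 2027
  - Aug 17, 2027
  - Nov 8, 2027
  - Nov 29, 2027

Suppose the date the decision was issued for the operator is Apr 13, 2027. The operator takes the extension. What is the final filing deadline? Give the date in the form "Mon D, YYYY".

28 calendar days after Apr 13, 2027 is May 11, 2027.
Because May 11, 2027 is a listed holiday, the deadline becomes May 10, 2027 (Monday).
Add the 90 calendar-day extension to May 10, 2027: Aug 8, 2027.
Aug 8, 2027 is a Sunday; the preceding business day is Aug 6, 2027 (Friday).
So the filing is due Aug 6, 2027.

Aug 6, 2027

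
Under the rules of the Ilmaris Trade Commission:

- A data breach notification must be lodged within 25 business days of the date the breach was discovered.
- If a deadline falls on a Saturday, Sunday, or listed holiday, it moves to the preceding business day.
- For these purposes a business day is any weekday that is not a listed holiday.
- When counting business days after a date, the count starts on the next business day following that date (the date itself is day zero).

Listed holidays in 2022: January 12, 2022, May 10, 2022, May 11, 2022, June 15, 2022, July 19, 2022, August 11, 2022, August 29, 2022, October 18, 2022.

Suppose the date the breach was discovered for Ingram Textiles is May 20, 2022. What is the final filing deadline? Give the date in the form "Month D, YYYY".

25 business days after May 20, 2022, excluding weekends and holidays, is June 27, 2022.
June 27, 2022 falls on a Monday, which is a business day, so no adjustment is needed.
Final deadline: June 27, 2022.

June 27, 2022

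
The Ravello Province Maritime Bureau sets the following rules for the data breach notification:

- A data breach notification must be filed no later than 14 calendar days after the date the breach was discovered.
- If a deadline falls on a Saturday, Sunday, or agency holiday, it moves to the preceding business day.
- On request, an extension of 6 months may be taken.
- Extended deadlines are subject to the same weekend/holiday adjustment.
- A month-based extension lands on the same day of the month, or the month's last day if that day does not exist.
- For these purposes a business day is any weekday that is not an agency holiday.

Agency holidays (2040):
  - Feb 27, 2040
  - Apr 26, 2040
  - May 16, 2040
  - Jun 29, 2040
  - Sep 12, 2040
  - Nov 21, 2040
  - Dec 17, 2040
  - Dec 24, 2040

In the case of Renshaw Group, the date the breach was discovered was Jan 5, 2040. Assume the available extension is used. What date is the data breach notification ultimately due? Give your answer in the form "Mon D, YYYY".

Jul 19, 2040

Adding 14 calendar days to Jan 5, 2040 gives Jan 19, 2040.
Jan 19, 2040 falls on a Thursday, which is a business day, so no adjustment is needed.
Applying the 6 months extension: 6 months after Jan 19, 2040 is Jul 19, 2040.
Jul 19, 2040 (Thursday) is already a business day.
Deadline: Jul 19, 2040.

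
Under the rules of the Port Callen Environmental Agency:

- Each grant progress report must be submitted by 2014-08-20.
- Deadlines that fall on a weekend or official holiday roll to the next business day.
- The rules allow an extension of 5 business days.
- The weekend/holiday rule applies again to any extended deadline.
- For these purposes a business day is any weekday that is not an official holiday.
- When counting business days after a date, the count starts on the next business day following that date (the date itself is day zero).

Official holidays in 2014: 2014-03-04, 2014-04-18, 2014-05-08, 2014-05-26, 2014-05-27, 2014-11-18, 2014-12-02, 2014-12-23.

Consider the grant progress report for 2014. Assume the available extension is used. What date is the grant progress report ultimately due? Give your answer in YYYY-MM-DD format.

The statutory due date is 2014-08-20.
2014-08-20 (Wednesday) is already a business day.
The 5-business-day extension runs from 2014-08-20 to 2014-08-27.
2014-08-27 (Wednesday) is already a business day.
So the filing is due 2014-08-27.

2014-08-27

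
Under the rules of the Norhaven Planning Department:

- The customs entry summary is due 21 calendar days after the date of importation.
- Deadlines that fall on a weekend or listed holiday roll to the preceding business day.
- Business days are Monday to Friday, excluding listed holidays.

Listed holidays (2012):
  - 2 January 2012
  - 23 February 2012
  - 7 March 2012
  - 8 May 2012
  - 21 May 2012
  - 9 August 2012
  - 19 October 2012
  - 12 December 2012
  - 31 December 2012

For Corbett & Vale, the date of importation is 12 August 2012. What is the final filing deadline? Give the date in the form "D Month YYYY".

31 August 2012

From 12 August 2012, 21 calendar days later is 2 September 2012.
2 September 2012 is a Sunday, so it moves to the preceding business day, 31 August 2012 (Friday).
So the filing is due 31 August 2012.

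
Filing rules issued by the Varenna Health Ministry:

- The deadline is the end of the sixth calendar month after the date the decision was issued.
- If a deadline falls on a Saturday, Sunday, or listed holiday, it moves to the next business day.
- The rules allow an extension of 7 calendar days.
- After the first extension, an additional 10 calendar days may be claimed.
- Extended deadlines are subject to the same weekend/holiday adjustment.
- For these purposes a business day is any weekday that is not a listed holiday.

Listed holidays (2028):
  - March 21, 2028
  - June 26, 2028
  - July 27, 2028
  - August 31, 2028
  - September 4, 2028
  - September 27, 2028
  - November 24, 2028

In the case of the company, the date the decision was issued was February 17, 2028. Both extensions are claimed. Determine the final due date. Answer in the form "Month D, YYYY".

September 18, 2028

6 months after February 17, 2028 falls in August 2028; the last day of that month is August 31, 2028.
Because August 31, 2028 is a listed holiday, the deadline becomes September 1, 2028 (Friday).
With the 7-day extension, September 1, 2028 becomes September 8, 2028.
September 8, 2028 is a Friday and not a listed holiday, so it stands.
Applying the 10-calendar-day extension: September 8, 2028 + 10 days = September 18, 2028.
Since September 18, 2028 is a Monday and not a holiday, the date is unchanged.
Final deadline: September 18, 2028.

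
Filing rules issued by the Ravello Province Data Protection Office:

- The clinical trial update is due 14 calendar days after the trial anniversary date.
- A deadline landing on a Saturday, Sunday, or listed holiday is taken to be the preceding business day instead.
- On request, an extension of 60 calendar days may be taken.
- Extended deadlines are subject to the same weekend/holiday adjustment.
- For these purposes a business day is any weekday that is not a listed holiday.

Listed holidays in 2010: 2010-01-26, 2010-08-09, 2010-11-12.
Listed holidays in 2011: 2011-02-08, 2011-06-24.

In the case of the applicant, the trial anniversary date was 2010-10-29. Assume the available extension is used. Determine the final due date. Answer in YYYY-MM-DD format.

2011-01-10

Adding 14 calendar days to 2010-10-29 gives 2010-11-12.
2010-11-12 is a listed holiday, so it moves to the preceding business day, 2010-11-11 (Thursday).
Add the 60 calendar-day extension to 2010-11-11: 2011-01-10.
2011-01-10 (Monday) is already a business day.
So the filing is due 2011-01-10.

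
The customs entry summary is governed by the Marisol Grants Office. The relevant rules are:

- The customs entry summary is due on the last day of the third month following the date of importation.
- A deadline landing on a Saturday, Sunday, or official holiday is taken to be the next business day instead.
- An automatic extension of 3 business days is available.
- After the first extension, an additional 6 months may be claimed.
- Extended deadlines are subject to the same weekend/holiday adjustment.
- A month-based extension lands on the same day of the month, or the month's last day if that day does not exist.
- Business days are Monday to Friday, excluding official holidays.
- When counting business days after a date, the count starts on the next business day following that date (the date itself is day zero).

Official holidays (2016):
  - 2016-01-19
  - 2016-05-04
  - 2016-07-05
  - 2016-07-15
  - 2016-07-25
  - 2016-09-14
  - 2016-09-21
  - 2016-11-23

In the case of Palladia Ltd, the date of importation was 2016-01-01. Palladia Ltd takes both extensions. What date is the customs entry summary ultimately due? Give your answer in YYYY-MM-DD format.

2016-11-07

3 months after 2016-01-01 is April 2016; that month ends on 2016-04-30.
2016-04-30 is a Saturday, so it moves to the next business day, 2016-05-02 (Monday).
Counting 3 further business days from 2016-05-02 reaches 2016-05-06.
2016-05-06 is a Friday and not a listed holiday, so it stands.
Applying the 6 months extension: 6 months after 2016-05-06 is 2016-11-06.
2016-11-06 falls on a Sunday. Rolling to the next business day gives 2016-11-07, a Monday.
Final deadline: 2016-11-07.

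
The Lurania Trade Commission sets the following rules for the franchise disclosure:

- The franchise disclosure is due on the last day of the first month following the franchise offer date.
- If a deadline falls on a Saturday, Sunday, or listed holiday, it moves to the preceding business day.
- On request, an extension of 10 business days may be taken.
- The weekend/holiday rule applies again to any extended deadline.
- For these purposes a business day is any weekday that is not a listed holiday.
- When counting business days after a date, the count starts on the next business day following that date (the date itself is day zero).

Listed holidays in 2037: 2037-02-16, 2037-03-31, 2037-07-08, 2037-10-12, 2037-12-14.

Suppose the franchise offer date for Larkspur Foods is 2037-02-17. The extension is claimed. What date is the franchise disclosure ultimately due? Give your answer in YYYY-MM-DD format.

1 month after 2037-02-17 is March 2037; that month ends on 2037-03-31.
2037-03-31 is a listed holiday, so it moves to the preceding business day, 2037-03-30 (Monday).
Counting 10 further business days from 2037-03-30 reaches 2037-04-14.
2037-04-14 falls on a Tuesday, which is a business day, so no adjustment is needed.
Deadline: 2037-04-14.

2037-04-14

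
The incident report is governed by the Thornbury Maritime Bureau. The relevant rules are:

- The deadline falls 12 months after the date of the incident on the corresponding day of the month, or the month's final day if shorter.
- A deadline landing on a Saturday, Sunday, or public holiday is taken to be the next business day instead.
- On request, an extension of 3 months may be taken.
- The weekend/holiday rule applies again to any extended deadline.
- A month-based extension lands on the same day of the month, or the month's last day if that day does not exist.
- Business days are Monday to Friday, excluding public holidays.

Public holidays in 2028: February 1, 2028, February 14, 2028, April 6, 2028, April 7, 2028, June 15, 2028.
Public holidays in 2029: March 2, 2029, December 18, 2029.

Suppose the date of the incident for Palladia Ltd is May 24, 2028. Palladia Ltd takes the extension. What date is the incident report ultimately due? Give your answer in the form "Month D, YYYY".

August 24, 2029

Moving 12 months forward from May 24, 2028 on the corresponding day gives May 24, 2029.
May 24, 2029 is a Thursday and not a listed holiday, so it stands.
The 3 months extension carries May 24, 2029 to August 24, 2029.
August 24, 2029 (Friday) is already a business day.
So the filing is due August 24, 2029.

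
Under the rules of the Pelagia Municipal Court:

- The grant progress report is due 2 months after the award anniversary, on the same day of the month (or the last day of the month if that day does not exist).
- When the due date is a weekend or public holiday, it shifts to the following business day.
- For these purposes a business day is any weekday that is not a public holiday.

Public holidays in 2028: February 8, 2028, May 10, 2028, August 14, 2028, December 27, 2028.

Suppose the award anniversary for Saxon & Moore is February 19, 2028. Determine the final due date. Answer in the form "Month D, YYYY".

April 19, 2028

2 months after February 19, 2028, on the same day of the month, is April 19, 2028.
Since April 19, 2028 is a Wednesday and not a holiday, the date is unchanged.
The final due date is April 19, 2028.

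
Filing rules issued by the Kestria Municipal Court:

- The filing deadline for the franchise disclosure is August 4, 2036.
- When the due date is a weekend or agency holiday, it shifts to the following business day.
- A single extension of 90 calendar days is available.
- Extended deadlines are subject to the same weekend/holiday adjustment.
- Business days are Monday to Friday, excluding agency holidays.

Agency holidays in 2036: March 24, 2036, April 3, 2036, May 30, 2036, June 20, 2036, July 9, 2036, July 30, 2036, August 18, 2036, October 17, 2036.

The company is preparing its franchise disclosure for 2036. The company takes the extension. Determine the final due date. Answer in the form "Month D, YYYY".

November 3, 2036

Start from the fixed due date, August 4, 2036.
August 4, 2036 falls on a Monday, which is a business day, so no adjustment is needed.
Add the 90 calendar-day extension to August 4, 2036: November 2, 2036.
November 2, 2036 is a Sunday; the next business day is November 3, 2036 (Monday).
The final due date is November 3, 2036.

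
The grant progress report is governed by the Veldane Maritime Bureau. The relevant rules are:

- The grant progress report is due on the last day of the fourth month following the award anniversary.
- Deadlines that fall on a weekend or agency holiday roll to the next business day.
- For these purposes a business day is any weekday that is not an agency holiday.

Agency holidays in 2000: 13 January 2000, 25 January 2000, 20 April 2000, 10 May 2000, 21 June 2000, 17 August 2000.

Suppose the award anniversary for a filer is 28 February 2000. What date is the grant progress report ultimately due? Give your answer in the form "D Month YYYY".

30 June 2000

4 months after 28 February 2000 falls in June 2000; the last day of that month is 30 June 2000.
30 June 2000 falls on a Friday, which is a business day, so no adjustment is needed.
Deadline: 30 June 2000.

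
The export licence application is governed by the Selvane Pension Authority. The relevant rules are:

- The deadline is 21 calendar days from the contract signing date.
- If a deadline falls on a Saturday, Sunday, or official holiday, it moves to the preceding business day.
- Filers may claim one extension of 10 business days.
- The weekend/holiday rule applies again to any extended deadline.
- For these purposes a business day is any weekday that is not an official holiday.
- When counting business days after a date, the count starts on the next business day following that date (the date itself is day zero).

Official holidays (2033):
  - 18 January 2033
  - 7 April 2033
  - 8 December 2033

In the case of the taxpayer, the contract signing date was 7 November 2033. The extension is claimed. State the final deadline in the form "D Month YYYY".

13 December 2033

21 calendar days after 7 November 2033 is 28 November 2033.
28 November 2033 is a Monday and not a listed holiday, so it stands.
The 10-business-day extension runs from 28 November 2033 to 13 December 2033.
13 December 2033 falls on a Tuesday, which is a business day, so no adjustment is needed.
The final due date is 13 December 2033.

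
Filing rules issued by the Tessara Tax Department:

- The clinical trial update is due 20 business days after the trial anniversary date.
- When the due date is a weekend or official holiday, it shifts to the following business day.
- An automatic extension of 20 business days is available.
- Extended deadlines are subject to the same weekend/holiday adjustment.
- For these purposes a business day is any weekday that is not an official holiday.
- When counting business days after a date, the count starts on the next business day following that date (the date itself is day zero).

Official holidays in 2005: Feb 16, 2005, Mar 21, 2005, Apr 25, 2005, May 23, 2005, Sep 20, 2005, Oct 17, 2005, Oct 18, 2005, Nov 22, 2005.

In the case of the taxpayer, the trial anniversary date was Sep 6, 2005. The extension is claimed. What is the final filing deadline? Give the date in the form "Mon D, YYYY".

20 business days after Sep 6, 2005, excluding weekends and holidays, is Oct 5, 2005.
Since Oct 5, 2005 is a Wednesday and not a holiday, the date is unchanged.
The 20-business-day extension runs from Oct 5, 2005 to Nov 4, 2005.
Nov 4, 2005 (Friday) is already a business day.
The final due date is Nov 4, 2005.

Nov 4, 2005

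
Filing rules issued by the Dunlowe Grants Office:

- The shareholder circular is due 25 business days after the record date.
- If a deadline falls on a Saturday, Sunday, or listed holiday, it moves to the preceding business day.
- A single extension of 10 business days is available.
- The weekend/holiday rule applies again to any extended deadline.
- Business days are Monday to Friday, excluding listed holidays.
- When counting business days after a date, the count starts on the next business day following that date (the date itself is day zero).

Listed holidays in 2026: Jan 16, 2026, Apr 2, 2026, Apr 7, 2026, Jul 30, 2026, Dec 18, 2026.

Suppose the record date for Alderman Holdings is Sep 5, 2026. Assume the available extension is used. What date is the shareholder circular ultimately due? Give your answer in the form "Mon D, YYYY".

Oct 23, 2026

25 business days after Sep 5, 2026, excluding weekends and holidays, is Oct 9, 2026.
Oct 9, 2026 falls on a Friday, which is a business day, so no adjustment is needed.
Counting 10 further business days from Oct 9, 2026 reaches Oct 23, 2026.
Oct 23, 2026 (Friday) is already a business day.
So the filing is due Oct 23, 2026.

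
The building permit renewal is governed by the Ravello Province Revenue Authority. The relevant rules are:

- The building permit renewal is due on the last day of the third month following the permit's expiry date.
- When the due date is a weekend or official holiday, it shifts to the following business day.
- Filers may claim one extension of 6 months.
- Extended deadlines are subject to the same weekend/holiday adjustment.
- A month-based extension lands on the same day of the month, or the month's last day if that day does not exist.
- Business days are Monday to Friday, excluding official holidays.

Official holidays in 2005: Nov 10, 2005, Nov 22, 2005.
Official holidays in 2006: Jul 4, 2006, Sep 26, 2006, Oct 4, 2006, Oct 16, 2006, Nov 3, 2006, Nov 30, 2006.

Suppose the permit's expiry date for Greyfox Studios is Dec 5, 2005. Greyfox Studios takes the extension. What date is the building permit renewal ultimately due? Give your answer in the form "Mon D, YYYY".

The third month after Dec 5, 2005 is March 2006, whose last day is Mar 31, 2006.
Mar 31, 2006 falls on a Friday, which is a business day, so no adjustment is needed.
Add 6 months to Mar 31, 2006: Sep 30, 2006 (day 31 does not exist in September, so the month's last day is used).
Because Sep 30, 2006 is a Saturday, the deadline becomes Oct 2, 2006 (Monday).
So the filing is due Oct 2, 2006.

Oct 2, 2006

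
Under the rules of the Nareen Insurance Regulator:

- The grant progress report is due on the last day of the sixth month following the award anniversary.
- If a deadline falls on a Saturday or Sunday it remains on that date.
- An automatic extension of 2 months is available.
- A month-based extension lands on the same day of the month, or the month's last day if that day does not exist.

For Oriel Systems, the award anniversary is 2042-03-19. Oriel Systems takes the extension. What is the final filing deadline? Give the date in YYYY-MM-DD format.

6 months after 2042-03-19 is September 2042; that month ends on 2042-09-30.
2042-09-30 is a Tuesday; no weekend or holiday adjustment applies.
Add 2 months to 2042-09-30: 2042-11-30.
2042-11-30 falls on a Sunday. The rules make no weekend/holiday allowance, so it remains 2042-11-30.
So the filing is due 2042-11-30.

2042-11-30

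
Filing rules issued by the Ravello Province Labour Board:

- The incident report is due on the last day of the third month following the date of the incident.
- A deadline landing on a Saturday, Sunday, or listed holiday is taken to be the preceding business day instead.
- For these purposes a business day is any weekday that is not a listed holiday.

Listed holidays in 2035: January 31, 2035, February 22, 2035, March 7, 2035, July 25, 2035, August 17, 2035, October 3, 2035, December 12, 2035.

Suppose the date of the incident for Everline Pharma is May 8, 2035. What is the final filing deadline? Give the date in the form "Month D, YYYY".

August 31, 2035

The third month after May 8, 2035 is August 2035, whose last day is August 31, 2035.
August 31, 2035 (Friday) is already a business day.
Final deadline: August 31, 2035.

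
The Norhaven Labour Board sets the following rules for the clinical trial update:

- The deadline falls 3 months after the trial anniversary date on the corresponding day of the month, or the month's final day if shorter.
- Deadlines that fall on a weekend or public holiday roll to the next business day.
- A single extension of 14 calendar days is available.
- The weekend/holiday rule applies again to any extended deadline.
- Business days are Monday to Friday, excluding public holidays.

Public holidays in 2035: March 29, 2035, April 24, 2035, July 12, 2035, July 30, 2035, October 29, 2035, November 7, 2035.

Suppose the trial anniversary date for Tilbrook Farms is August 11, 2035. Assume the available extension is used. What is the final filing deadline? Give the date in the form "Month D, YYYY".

3 months after August 11, 2035, on the same day of the month, is November 11, 2035.
Because November 11, 2035 is a Sunday, the deadline becomes November 12, 2035 (Monday).
Add the 14 calendar-day extension to November 12, 2035: November 26, 2035.
November 26, 2035 is a Monday and not a listed holiday, so it stands.
Final deadline: November 26, 2035.

November 26, 2035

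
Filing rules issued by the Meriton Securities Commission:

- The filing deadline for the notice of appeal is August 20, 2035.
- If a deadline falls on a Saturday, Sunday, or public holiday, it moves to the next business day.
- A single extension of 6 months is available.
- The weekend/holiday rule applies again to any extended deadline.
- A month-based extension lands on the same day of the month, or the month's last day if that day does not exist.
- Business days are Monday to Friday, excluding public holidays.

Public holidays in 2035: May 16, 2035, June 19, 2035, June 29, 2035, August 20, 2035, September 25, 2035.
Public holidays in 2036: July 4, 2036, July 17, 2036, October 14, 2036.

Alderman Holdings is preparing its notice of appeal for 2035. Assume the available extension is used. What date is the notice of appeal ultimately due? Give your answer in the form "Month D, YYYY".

February 21, 2036

Start from the fixed due date, August 20, 2035.
August 20, 2035 is a listed holiday, so it moves to the next business day, August 21, 2035 (Tuesday).
The 6 months extension carries August 21, 2035 to February 21, 2036.
February 21, 2036 (Thursday) is already a business day.
The final due date is February 21, 2036.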